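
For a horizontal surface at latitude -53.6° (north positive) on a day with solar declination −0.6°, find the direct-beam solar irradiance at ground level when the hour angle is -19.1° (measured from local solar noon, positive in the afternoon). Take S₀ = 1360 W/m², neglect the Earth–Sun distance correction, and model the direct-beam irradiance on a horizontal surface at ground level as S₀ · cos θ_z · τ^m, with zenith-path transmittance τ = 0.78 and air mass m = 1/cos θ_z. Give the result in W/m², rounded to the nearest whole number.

With φ = -53.6°, δ = -0.6°, H = -19.10°: sin φ sin δ = 0.0084, cos φ cos δ cos H = 0.5607, so cos θ_z = 0.5691.
Air mass m = 1/cos θ_z = 1/0.5691 = 1.757; τ^m = 0.78^1.757 = 0.6463.
Surface direct beam = 1360 × 0.5691 × 0.6463 = 500.22 W/m².

500 W/m²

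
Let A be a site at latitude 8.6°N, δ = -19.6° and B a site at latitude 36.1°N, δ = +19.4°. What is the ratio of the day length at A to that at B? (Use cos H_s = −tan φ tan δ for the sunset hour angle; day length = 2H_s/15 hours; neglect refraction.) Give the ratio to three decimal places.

A: H_s = arccos(−tan 8.6° · tan -19.6°) = 86.91°, so 2H_s/15 = 11.5880 h.
B: H_s = arccos(−tan 36.1° · tan 19.4°) = 104.88°, so 2H_s/15 = 13.9840 h.
Ratio A/B = 11.5880 / 13.9840 = 0.8287.

0.829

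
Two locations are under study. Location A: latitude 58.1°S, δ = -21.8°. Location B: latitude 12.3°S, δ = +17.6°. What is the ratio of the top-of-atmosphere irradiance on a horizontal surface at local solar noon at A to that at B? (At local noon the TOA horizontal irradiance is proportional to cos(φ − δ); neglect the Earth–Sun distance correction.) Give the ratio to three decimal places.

A: cos θ_z = cos(-58.1° − (-21.8°)) = 0.8059.
B: cos θ_z = cos(-12.3° − (17.6°)) = 0.8669.
Ratio A/B = 0.8059 / 0.8669 = 0.9296.

0.930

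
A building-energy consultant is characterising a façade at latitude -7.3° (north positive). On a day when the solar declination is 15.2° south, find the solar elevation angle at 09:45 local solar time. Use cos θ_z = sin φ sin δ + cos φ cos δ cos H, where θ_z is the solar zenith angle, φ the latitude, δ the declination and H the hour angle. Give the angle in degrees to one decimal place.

56.0°

Hour angle H = 15° × (9.75 − 12) = -33.75°.
With φ = -7.3°, δ = -15.2°, H = -33.75°: sin φ sin δ = 0.0333, cos φ cos δ cos H = 0.7959, so cos θ_z = 0.8292.
θ_z = arccos(0.8292) = 33.98°, so the elevation is 90° − 33.98° = 56.02°.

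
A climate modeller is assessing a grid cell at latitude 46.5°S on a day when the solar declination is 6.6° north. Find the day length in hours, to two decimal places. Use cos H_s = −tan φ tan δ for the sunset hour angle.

11.07 hours

−tan φ tan δ = −(-1.0538)(0.1157) = 0.1219; H_s = arccos(0.1219) = 83.00°.
Day length = 2 H_s / 15° h⁻¹ = 166.00° / 15 = 11.067 h.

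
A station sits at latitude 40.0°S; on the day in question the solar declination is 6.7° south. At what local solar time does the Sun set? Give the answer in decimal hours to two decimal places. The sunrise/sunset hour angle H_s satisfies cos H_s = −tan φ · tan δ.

18.38 h

cos H_s = −tan(-40.0°) · tan(-6.7°) = -0.0986, so H_s = arccos(-0.0986) = 95.66°.
Sunset is at 12 + H_s/15 = 12 + 6.377 = 18.377 h local solar time.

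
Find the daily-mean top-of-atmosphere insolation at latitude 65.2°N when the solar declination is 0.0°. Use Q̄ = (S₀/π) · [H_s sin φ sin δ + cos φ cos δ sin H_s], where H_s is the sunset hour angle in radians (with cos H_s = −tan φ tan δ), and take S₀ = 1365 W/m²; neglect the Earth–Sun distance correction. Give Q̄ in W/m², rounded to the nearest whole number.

182 W/m²

cos H_s = −tan(65.2°) · tan(0.0°) = 0.0000, so H_s = arccos(0.0000) = 90.00°. In radians, H_s = 1.5708.
H_s sin φ sin δ = 1.5708 × 0.9078 × 0.0000 = 0.0000.
cos φ cos δ sin H_s = 0.4195 × 1.0000 × 1.0000 = 0.4195.
Q̄ = (1365/π) × (0.0000 + 0.4195) = 434.49 × 0.4195 = 182.27 W/m².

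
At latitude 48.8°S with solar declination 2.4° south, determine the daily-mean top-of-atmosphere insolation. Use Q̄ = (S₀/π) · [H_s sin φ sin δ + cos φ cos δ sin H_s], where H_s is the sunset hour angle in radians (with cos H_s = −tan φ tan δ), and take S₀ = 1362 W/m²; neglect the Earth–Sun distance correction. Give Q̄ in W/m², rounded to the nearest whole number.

−tan φ tan δ = −(-1.1423)(-0.0419) = -0.0479; H_s = arccos(-0.0479) = 92.75°. In radians, H_s = 1.6188.
H_s sin φ sin δ = 1.6188 × -0.7524 × -0.0419 = 0.0510.
cos φ cos δ sin H_s = 0.6587 × 0.9991 × 0.9988 = 0.6573.
Q̄ = (1362/π) × (0.0510 + 0.6573) = 433.54 × 0.7083 = 307.08 W/m².

307 W/m²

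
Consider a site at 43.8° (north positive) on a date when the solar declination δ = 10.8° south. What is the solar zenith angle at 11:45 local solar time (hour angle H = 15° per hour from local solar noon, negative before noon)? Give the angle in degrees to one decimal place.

54.7°

Hour angle H = 15° × (11.75 − 12) = -3.75°.
With φ = 43.8°, δ = -10.8°, H = -3.75°: sin φ sin δ = -0.1297, cos φ cos δ cos H = 0.7075, so cos θ_z = 0.5778.
θ_z = arccos(0.5778) = 54.70°.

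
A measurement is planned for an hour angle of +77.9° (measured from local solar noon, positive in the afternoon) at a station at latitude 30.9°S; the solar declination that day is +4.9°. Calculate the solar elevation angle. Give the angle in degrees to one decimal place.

With φ = -30.9°, δ = 4.9°, H = 77.90°: sin φ sin δ = -0.0439, cos φ cos δ cos H = 0.1792, so cos θ_z = 0.1353.
θ_z = arccos(0.1353) = 82.22°, so the elevation is 90° − 82.22° = 7.78°.

7.8°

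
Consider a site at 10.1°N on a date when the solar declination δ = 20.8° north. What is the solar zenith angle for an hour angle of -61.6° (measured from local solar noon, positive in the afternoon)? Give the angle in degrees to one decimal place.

60.0°

cos θ_z = sin(10.1°) sin(20.8°) + cos(10.1°) cos(20.8°) cos(-61.60°) = 0.0623 + 0.4377 = 0.5000.
θ_z = arccos(0.5000) = 60.00°.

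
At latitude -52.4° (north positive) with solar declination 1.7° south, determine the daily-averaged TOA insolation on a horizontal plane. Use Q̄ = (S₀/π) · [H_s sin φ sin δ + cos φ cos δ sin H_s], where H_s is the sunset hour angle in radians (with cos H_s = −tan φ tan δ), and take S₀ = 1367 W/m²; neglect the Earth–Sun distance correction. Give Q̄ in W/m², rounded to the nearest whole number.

282 W/m²

The sunset hour angle satisfies cos H_s = −tan φ tan δ = -0.0385, giving H_s = 92.21°. In radians, H_s = 1.6094.
H_s sin φ sin δ = 1.6094 × -0.7923 × -0.0297 = 0.0379.
cos φ cos δ sin H_s = 0.6101 × 0.9996 × 0.9993 = 0.6094.
Q̄ = (1367/π) × (0.0379 + 0.6094) = 435.13 × 0.6473 = 281.66 W/m².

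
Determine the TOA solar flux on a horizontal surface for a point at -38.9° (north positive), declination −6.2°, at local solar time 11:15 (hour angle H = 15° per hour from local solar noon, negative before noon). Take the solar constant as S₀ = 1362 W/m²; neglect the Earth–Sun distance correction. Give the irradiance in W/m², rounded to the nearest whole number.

1126 W/m²

Hour angle H = 15° × (11.25 − 12) = -11.25°.
cos θ_z = sin φ sin δ + cos φ cos δ cos H = (-0.6280)(-0.1080) + (0.7782)(0.9942)(0.9808) = 0.8267.
Top-of-atmosphere irradiance = S₀ cos θ_z = 1362 × 0.8267 = 1125.97 W/m².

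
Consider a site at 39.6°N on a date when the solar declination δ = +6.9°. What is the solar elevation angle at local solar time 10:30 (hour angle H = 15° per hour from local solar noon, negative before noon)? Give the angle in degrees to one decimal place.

51.6°

Hour angle H = 15° × (10.5 − 12) = -22.50°.
With φ = 39.6°, δ = 6.9°, H = -22.50°: sin φ sin δ = 0.0766, cos φ cos δ cos H = 0.7067, so cos θ_z = 0.7833.
θ_z = arccos(0.7833) = 38.44°, so the elevation is 90° − 38.44° = 51.56°.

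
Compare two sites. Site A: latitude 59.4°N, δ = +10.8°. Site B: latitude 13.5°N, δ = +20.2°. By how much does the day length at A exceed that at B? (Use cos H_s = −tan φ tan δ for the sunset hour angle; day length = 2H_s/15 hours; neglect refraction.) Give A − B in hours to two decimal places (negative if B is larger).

+1.83 h

A: H_s = arccos(−tan 59.4° · tan 10.8°) = 108.82°, so 2H_s/15 = 14.5093 h.
B: H_s = arccos(−tan 13.5° · tan 20.2°) = 95.07°, so 2H_s/15 = 12.6760 h.
A − B = 14.5093 − 12.6760 = 1.8333 h.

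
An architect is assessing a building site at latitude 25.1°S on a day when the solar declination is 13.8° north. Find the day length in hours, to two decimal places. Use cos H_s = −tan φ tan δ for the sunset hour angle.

11.12 hours

−tan φ tan δ = −(-0.4684)(0.2456) = 0.1150; H_s = arccos(0.1150) = 83.40°.
Day length = 2 H_s / 15° h⁻¹ = 166.80° / 15 = 11.120 h.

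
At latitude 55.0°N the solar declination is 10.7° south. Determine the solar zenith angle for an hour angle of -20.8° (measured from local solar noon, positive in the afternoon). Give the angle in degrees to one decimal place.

cos θ_z = sin(55.0°) sin(-10.7°) + cos(55.0°) cos(-10.7°) cos(-20.80°) = -0.1521 + 0.5269 = 0.3748.
θ_z = arccos(0.3748) = 67.99°.

68.0°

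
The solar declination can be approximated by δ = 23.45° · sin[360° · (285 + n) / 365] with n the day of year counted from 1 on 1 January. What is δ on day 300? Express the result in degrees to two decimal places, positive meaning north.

-14.11°

360 × (285 + 300) / 365 = 576.986°; sin(576.986°) = -0.6016.
δ = 23.45 × -0.6016 = -14.108° ≈ -14.11°.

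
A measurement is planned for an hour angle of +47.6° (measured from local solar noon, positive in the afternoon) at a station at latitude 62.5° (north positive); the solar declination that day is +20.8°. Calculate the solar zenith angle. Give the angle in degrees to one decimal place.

52.7°

cos θ_z = sin(62.5°) sin(20.8°) + cos(62.5°) cos(20.8°) cos(47.60°) = 0.3150 + 0.2911 = 0.6061.
θ_z = arccos(0.6061) = 52.69°.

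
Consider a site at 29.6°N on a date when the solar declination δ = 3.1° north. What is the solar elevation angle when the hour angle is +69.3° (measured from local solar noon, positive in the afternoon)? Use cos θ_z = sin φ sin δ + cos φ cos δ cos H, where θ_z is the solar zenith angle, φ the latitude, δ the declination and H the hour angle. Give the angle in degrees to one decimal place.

19.5°

cos θ_z = sin(29.6°) sin(3.1°) + cos(29.6°) cos(3.1°) cos(69.30°) = 0.0267 + 0.3069 = 0.3336.
θ_z = arccos(0.3336) = 70.51°, so the elevation is 90° − 70.51° = 19.49°.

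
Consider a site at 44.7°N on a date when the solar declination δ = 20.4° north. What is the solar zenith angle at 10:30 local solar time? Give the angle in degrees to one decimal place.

30.6°

Hour angle H = 15° × (10.5 − 12) = -22.50°.
cos θ_z = sin(44.7°) sin(20.4°) + cos(44.7°) cos(20.4°) cos(-22.50°) = 0.2452 + 0.6155 = 0.8607.
θ_z = arccos(0.8607) = 30.60°.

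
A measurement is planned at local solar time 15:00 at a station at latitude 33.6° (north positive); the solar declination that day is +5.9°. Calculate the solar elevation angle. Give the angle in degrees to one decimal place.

40.0°

Hour angle H = 15° × (15 − 12) = 45.00°.
cos θ_z = sin φ sin δ + cos φ cos δ cos H = (0.5534)(0.1028) + (0.8329)(0.9947)(0.7071) = 0.6427.
θ_z = arccos(0.6427) = 50.01°, so the elevation is 90° − 50.01° = 39.99°.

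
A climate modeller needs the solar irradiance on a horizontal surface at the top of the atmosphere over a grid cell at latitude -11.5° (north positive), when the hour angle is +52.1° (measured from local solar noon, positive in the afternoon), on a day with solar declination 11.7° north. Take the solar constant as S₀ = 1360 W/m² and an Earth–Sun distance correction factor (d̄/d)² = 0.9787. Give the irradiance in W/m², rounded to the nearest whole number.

With φ = -11.5°, δ = 11.7°, H = 52.10°: sin φ sin δ = -0.0404, cos φ cos δ cos H = 0.5894, so cos θ_z = 0.5490.
Top-of-atmosphere irradiance = S₀ (d̄/d)² cos θ_z = 1360 × 0.9787 × 0.5490 = 730.74 W/m².

731 W/m²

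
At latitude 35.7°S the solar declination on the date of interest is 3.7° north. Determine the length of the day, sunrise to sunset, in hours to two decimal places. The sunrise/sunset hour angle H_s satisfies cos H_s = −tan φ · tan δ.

cos H_s = −tan(-35.7°) · tan(3.7°) = 0.0465, so H_s = arccos(0.0465) = 87.33°.
Day length = 2 H_s / 15° h⁻¹ = 174.66° / 15 = 11.644 h.

11.64 hours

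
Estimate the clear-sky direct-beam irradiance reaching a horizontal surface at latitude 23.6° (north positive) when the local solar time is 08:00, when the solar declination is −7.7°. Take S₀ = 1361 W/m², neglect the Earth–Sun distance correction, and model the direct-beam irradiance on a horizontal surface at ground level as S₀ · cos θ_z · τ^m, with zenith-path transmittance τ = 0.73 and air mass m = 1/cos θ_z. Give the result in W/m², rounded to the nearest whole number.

248 W/m²

Hour angle H = 15° × (8 − 12) = -60.00°.
cos θ_z = sin φ sin δ + cos φ cos δ cos H = (0.4003)(-0.1340) + (0.9164)(0.9910)(0.5000) = 0.4004.
Air mass m = 1/cos θ_z = 1/0.4004 = 2.498; τ^m = 0.73^2.498 = 0.4556.
Surface direct beam = 1361 × 0.4004 × 0.4556 = 248.28 W/m².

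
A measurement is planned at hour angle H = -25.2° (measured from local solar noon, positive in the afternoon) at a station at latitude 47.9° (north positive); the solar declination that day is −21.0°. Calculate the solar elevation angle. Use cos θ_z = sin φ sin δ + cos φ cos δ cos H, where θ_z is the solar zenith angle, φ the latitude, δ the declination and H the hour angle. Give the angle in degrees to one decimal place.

17.5°

cos θ_z = sin φ sin δ + cos φ cos δ cos H = (0.7420)(-0.3584) + (0.6704)(0.9336)(0.9048) = 0.3004.
θ_z = arccos(0.3004) = 72.52°, so the elevation is 90° − 72.52° = 17.48°.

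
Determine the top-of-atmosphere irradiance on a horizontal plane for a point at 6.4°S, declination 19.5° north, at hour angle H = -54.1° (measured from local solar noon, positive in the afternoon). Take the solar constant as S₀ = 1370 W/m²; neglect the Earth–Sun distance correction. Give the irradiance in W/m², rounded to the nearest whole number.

With φ = -6.4°, δ = 19.5°, H = -54.10°: sin φ sin δ = -0.0372, cos φ cos δ cos H = 0.5493, so cos θ_z = 0.5121.
Top-of-atmosphere irradiance = S₀ cos θ_z = 1370 × 0.5121 = 701.58 W/m².

702 W/m²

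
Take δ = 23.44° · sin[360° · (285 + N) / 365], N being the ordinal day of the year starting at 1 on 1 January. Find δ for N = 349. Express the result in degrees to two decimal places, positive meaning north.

-23.36°

360 × (285 + 349) / 365 = 625.315°; sin(625.315°) = -0.9967.
δ = 23.44 × -0.9967 = -23.363° ≈ -23.36°.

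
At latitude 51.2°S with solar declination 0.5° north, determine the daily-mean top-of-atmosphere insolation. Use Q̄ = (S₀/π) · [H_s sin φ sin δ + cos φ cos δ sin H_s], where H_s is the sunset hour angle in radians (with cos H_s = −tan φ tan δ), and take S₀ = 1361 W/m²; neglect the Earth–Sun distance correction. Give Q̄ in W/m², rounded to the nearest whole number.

267 W/m²

cos H_s = −tan(-51.2°) · tan(0.5°) = 0.0109, so H_s = arccos(0.0109) = 89.38°. In radians, H_s = 1.5600.
H_s sin φ sin δ = 1.5600 × -0.7793 × 0.0087 = -0.0106.
cos φ cos δ sin H_s = 0.6266 × 1.0000 × 0.9999 = 0.6265.
Q̄ = (1361/π) × (-0.0106 + 0.6265) = 433.22 × 0.6159 = 266.82 W/m².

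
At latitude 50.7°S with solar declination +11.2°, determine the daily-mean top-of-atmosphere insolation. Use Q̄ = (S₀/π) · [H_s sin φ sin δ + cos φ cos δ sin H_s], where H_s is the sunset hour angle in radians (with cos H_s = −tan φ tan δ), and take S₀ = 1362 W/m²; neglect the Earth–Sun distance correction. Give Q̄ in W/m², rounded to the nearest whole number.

175 W/m²

−tan φ tan δ = −(-1.2218)(0.1980) = 0.2419; H_s = arccos(0.2419) = 76.00°. In radians, H_s = 1.3265.
H_s sin φ sin δ = 1.3265 × -0.7738 × 0.1942 = -0.1993.
cos φ cos δ sin H_s = 0.6334 × 0.9810 × 0.9703 = 0.6029.
Q̄ = (1362/π) × (-0.1993 + 0.6029) = 433.54 × 0.4036 = 174.98 W/m².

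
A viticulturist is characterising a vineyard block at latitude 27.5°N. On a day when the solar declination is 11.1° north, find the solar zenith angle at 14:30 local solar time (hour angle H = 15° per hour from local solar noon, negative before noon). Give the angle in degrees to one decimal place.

Hour angle H = 15° × (14.5 − 12) = 37.50°.
cos θ_z = sin φ sin δ + cos φ cos δ cos H = (0.4617)(0.1925) + (0.8870)(0.9813)(0.7934) = 0.7795.
θ_z = arccos(0.7795) = 38.79°.

38.8°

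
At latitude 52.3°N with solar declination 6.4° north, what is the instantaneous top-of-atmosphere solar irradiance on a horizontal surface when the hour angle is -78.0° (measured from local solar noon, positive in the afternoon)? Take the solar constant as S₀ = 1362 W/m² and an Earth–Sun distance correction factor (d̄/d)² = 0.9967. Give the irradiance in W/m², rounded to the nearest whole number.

291 W/m²

cos θ_z = sin(52.3°) sin(6.4°) + cos(52.3°) cos(6.4°) cos(-78.00°) = 0.0882 + 0.1264 = 0.2146.
Top-of-atmosphere irradiance = S₀ (d̄/d)² cos θ_z = 1362 × 0.9967 × 0.2146 = 291.32 W/m².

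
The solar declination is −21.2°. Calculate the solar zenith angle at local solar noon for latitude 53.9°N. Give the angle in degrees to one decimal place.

75.1°

At local solar noon the hour angle is zero, so the zenith angle is |φ − δ| = |53.9° − (-21.2°)| = 75.1°.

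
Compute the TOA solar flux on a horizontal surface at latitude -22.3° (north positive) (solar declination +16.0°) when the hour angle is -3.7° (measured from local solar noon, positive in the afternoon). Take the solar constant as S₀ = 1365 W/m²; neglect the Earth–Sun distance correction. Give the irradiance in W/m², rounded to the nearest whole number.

cos θ_z = sin(-22.3°) sin(16.0°) + cos(-22.3°) cos(16.0°) cos(-3.70°) = -0.1046 + 0.8875 = 0.7829.
Top-of-atmosphere irradiance = S₀ cos θ_z = 1365 × 0.7829 = 1068.66 W/m².

1069 W/m²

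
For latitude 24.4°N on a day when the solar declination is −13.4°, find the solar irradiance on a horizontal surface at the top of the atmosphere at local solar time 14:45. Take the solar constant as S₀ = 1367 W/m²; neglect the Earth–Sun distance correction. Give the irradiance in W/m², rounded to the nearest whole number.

Hour angle H = 15° × (14.75 − 12) = 41.25°.
With φ = 24.4°, δ = -13.4°, H = 41.25°: sin φ sin δ = -0.0957, cos φ cos δ cos H = 0.6660, so cos θ_z = 0.5703.
Top-of-atmosphere irradiance = S₀ cos θ_z = 1367 × 0.5703 = 779.60 W/m².

780 W/m²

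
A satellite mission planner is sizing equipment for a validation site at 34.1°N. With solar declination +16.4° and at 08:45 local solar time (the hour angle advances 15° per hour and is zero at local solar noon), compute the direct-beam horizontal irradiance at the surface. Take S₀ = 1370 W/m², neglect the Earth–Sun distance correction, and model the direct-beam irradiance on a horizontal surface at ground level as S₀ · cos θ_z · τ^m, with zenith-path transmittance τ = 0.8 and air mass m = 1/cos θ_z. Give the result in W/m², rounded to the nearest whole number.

674 W/m²

Hour angle H = 15° × (8.75 − 12) = -48.75°.
With φ = 34.1°, δ = 16.4°, H = -48.75°: sin φ sin δ = 0.1583, cos φ cos δ cos H = 0.5238, so cos θ_z = 0.6821.
Air mass m = 1/cos θ_z = 1/0.6821 = 1.466; τ^m = 0.8^1.466 = 0.7210.
Surface direct beam = 1370 × 0.6821 × 0.7210 = 673.76 W/m².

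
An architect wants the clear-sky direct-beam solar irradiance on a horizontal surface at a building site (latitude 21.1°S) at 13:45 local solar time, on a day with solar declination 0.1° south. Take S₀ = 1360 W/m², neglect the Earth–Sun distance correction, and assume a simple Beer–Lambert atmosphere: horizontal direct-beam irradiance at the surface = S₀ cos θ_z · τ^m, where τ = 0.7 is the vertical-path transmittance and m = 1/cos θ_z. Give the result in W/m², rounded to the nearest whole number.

Hour angle H = 15° × (13.75 − 12) = 26.25°.
cos θ_z = sin φ sin δ + cos φ cos δ cos H = (-0.3600)(-0.0017) + (0.9330)(1.0000)(0.8969) = 0.8374.
Air mass m = 1/cos θ_z = 1/0.8374 = 1.194; τ^m = 0.7^1.194 = 0.6532.
Surface direct beam = 1360 × 0.8374 × 0.6532 = 743.91 W/m².

744 W/m²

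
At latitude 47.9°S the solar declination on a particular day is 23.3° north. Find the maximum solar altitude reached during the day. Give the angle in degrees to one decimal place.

18.8°

At local solar noon the hour angle is zero, so the elevation is 90° − |φ − δ| = 90° − |-47.9° − (23.3°)| = 90° − 71.2° = 18.8°.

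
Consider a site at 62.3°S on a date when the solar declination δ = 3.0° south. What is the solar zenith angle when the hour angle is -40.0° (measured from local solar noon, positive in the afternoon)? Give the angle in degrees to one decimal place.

66.3°

cos θ_z = sin(-62.3°) sin(-3.0°) + cos(-62.3°) cos(-3.0°) cos(-40.00°) = 0.0463 + 0.3556 = 0.4019.
θ_z = arccos(0.4019) = 66.30°.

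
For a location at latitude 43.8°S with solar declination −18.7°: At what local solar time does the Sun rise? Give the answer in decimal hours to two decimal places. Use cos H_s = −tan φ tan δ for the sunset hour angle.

4.74 h

cos H_s = −tan(-43.8°) · tan(-18.7°) = -0.3246, so H_s = arccos(-0.3246) = 108.94°.
Sunrise is at 12 − H_s/15 = 12 − 7.263 = 4.737 h local solar time.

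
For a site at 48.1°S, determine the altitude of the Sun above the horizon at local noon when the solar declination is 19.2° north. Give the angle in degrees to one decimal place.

22.7°

At local solar noon the hour angle is zero, so the elevation is 90° − |φ − δ| = 90° − |-48.1° − (19.2°)| = 90° − 67.3° = 22.7°.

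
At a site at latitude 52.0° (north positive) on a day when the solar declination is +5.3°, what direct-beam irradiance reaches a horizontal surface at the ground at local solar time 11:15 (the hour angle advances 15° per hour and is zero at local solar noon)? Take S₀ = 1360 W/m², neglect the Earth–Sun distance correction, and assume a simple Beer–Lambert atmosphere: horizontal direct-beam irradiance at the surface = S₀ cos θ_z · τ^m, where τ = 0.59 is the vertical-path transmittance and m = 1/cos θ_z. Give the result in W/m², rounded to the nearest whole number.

419 W/m²

Hour angle H = 15° × (11.25 − 12) = -11.25°.
With φ = 52.0°, δ = 5.3°, H = -11.25°: sin φ sin δ = 0.0728, cos φ cos δ cos H = 0.6013, so cos θ_z = 0.6741.
Air mass m = 1/cos θ_z = 1/0.6741 = 1.483; τ^m = 0.59^1.483 = 0.4573.
Surface direct beam = 1360 × 0.6741 × 0.4573 = 419.24 W/m².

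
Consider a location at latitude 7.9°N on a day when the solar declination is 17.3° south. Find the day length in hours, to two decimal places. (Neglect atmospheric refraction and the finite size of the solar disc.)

cos H_s = −tan(7.9°) · tan(-17.3°) = 0.0432, so H_s = arccos(0.0432) = 87.52°.
Day length = 2 H_s / 15° h⁻¹ = 175.04° / 15 = 11.669 h.

11.67 hours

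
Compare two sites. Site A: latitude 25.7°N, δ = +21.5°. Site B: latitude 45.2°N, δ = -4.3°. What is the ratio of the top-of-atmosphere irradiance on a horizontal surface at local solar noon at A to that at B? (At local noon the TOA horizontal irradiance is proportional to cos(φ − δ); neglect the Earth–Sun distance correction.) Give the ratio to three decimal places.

1.536

A: cos θ_z = cos(25.7° − (21.5°)) = 0.9973.
B: cos θ_z = cos(45.2° − (-4.3°)) = 0.6494.
Ratio A/B = 0.9973 / 0.6494 = 1.5357.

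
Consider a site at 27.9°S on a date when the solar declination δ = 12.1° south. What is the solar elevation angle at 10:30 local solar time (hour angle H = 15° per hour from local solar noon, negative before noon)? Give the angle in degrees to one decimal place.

Hour angle H = 15° × (10.5 − 12) = -22.50°.
cos θ_z = sin(-27.9°) sin(-12.1°) + cos(-27.9°) cos(-12.1°) cos(-22.50°) = 0.0981 + 0.7984 = 0.8965.
θ_z = arccos(0.8965) = 26.30°, so the elevation is 90° − 26.30° = 63.70°.

63.7°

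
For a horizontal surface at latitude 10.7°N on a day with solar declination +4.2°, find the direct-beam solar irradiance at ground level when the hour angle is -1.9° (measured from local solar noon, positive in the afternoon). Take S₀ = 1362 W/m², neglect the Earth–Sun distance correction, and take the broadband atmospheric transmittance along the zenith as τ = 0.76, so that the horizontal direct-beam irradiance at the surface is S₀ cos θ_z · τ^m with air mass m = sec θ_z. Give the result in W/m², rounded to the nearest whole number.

1026 W/m²

cos θ_z = sin φ sin δ + cos φ cos δ cos H = (0.1857)(0.0732) + (0.9826)(0.9973)(0.9995) = 0.9931.
Air mass m = 1/cos θ_z = 1/0.9931 = 1.007; τ^m = 0.76^1.007 = 0.7585.
Surface direct beam = 1362 × 0.9931 × 0.7585 = 1025.95 W/m².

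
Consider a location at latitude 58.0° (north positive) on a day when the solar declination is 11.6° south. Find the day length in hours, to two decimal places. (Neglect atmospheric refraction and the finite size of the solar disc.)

−tan φ tan δ = −(1.6003)(-0.2053) = 0.3285; H_s = arccos(0.3285) = 70.82°.
Day length = 2 H_s / 15° h⁻¹ = 141.64° / 15 = 9.443 h.

9.44 hours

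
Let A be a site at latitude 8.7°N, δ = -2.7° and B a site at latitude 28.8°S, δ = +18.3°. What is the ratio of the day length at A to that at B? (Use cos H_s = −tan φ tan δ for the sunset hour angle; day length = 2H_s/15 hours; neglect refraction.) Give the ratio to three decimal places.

A: H_s = arccos(−tan 8.7° · tan -2.7°) = 89.59°, so 2H_s/15 = 11.9453 h.
B: H_s = arccos(−tan -28.8° · tan 18.3°) = 79.52°, so 2H_s/15 = 10.6027 h.
Ratio A/B = 11.9453 / 10.6027 = 1.1266.

1.127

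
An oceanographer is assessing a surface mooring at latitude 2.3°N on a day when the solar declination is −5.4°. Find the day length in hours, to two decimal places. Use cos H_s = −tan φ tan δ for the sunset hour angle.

11.97 hours

cos H_s = −tan(2.3°) · tan(-5.4°) = 0.0038, so H_s = arccos(0.0038) = 89.78°.
Day length = 2 H_s / 15° h⁻¹ = 179.56° / 15 = 11.971 h.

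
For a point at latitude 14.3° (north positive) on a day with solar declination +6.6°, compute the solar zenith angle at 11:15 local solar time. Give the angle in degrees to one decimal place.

13.5°

Hour angle H = 15° × (11.25 − 12) = -11.25°.
cos θ_z = sin φ sin δ + cos φ cos δ cos H = (0.2470)(0.1149) + (0.9690)(0.9934)(0.9808) = 0.9725.
θ_z = arccos(0.9725) = 13.47°.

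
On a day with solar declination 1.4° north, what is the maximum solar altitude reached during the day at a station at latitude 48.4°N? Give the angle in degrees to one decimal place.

At local solar noon the hour angle is zero, so the elevation is 90° − |φ − δ| = 90° − |48.4° − (1.4°)| = 90° − 47.0° = 43.0°.

43.0°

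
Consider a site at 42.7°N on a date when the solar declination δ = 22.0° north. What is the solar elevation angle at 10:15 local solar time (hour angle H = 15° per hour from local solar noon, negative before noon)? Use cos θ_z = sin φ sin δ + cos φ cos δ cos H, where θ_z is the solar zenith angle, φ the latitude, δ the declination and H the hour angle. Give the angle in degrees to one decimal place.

59.9°

Hour angle H = 15° × (10.25 − 12) = -26.25°.
With φ = 42.7°, δ = 22.0°, H = -26.25°: sin φ sin δ = 0.2540, cos φ cos δ cos H = 0.6111, so cos θ_z = 0.8651.
θ_z = arccos(0.8651) = 30.11°, so the elevation is 90° − 30.11° = 59.89°.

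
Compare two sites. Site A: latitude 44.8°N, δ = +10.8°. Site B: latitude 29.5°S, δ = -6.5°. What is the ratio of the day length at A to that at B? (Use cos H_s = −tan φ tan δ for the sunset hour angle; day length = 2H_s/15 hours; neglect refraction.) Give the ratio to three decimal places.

1.077

A: H_s = arccos(−tan 44.8° · tan 10.8°) = 100.92°, so 2H_s/15 = 13.4560 h.
B: H_s = arccos(−tan -29.5° · tan -6.5°) = 93.70°, so 2H_s/15 = 12.4933 h.
Ratio A/B = 13.4560 / 12.4933 = 1.0771.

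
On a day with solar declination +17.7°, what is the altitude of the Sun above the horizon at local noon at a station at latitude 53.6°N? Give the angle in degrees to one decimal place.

54.1°

At local solar noon the hour angle is zero, so the elevation is 90° − |φ − δ| = 90° − |53.6° − (17.7°)| = 90° − 35.9° = 54.1°.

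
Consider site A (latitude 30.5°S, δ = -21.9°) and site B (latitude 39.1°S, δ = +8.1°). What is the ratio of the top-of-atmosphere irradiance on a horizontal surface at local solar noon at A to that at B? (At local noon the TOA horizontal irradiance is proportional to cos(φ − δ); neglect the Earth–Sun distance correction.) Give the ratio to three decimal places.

1.455

A: cos θ_z = cos(-30.5° − (-21.9°)) = 0.9888.
B: cos θ_z = cos(-39.1° − (8.1°)) = 0.6794.
Ratio A/B = 0.9888 / 0.6794 = 1.4554.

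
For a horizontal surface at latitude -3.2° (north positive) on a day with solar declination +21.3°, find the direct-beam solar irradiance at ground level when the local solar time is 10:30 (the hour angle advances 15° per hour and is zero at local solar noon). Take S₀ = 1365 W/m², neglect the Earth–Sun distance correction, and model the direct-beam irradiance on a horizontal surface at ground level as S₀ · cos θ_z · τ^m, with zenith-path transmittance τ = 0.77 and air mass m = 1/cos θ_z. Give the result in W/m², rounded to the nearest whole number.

839 W/m²

Hour angle H = 15° × (10.5 − 12) = -22.50°.
cos θ_z = sin φ sin δ + cos φ cos δ cos H = (-0.0558)(0.3633) + (0.9984)(0.9317)(0.9239) = 0.8391.
Air mass m = 1/cos θ_z = 1/0.8391 = 1.192; τ^m = 0.77^1.192 = 0.7323.
Surface direct beam = 1365 × 0.8391 × 0.7323 = 838.76 W/m².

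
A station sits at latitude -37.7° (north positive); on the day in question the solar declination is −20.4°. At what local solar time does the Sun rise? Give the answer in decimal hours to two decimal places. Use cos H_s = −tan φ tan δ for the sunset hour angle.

The sunset hour angle satisfies cos H_s = −tan φ tan δ = -0.2874, giving H_s = 106.70°.
Sunrise is at 12 − H_s/15 = 12 − 7.113 = 4.887 h local solar time.

4.89 h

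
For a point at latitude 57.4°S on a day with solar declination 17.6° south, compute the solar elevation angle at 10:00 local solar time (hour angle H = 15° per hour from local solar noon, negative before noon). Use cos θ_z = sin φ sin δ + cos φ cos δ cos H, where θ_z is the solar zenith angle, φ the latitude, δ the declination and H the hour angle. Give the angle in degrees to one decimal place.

44.4°

Hour angle H = 15° × (10 − 12) = -30.00°.
With φ = -57.4°, δ = -17.6°, H = -30.00°: sin φ sin δ = 0.2547, cos φ cos δ cos H = 0.4447, so cos θ_z = 0.6994.
θ_z = arccos(0.6994) = 45.62°, so the elevation is 90° − 45.62° = 44.38°.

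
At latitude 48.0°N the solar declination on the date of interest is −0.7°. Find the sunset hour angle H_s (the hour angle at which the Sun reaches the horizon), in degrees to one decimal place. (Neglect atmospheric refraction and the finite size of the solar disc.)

−tan φ tan δ = −(1.1106)(-0.0122) = 0.0135; H_s = arccos(0.0135) = 89.23°.

89.2°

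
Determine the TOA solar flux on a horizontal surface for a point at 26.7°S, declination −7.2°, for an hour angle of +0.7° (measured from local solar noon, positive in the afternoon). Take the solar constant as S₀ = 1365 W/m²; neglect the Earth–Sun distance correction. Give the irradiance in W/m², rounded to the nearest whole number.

cos θ_z = sin(-26.7°) sin(-7.2°) + cos(-26.7°) cos(-7.2°) cos(0.70°) = 0.0563 + 0.8863 = 0.9426.
Top-of-atmosphere irradiance = S₀ cos θ_z = 1365 × 0.9426 = 1286.65 W/m².

1287 W/m²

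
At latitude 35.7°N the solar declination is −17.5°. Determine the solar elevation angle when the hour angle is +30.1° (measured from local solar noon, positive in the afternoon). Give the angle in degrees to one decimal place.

cos θ_z = sin φ sin δ + cos φ cos δ cos H = (0.5835)(-0.3007) + (0.8121)(0.9537)(0.8652) = 0.4946.
θ_z = arccos(0.4946) = 60.36°, so the elevation is 90° − 60.36° = 29.64°.

29.6°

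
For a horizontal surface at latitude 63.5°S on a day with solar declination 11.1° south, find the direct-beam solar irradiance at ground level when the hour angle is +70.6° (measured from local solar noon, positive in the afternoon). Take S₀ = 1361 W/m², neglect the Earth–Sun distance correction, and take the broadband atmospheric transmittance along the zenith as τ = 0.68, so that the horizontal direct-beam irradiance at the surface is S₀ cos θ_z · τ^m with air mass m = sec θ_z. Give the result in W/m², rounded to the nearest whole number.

128 W/m²

cos θ_z = sin(-63.5°) sin(-11.1°) + cos(-63.5°) cos(-11.1°) cos(70.60°) = 0.1723 + 0.1454 = 0.3177.
Air mass m = 1/cos θ_z = 1/0.3177 = 3.148; τ^m = 0.68^3.148 = 0.2970.
Surface direct beam = 1361 × 0.3177 × 0.2970 = 128.42 W/m².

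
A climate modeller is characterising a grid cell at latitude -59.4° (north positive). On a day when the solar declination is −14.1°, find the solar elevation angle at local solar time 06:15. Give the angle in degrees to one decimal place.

14.0°

Hour angle H = 15° × (6.25 − 12) = -86.25°.
cos θ_z = sin φ sin δ + cos φ cos δ cos H = (-0.8607)(-0.2436) + (0.5090)(0.9699)(0.0654) = 0.2420.
θ_z = arccos(0.2420) = 76.00°, so the elevation is 90° − 76.00° = 14.00°.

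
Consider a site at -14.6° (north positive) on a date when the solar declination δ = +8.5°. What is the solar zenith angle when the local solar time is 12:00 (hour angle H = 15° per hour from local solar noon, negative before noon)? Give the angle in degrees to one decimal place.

Hour angle H = 15° × (12 − 12) = 0.00°.
cos θ_z = sin φ sin δ + cos φ cos δ cos H = (-0.2521)(0.1478) + (0.9677)(0.9890)(1.0000) = 0.9198.
θ_z = arccos(0.9198) = 23.10°.

23.1°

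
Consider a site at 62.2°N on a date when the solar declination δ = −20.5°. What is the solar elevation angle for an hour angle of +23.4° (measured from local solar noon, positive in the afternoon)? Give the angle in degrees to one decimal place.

With φ = 62.2°, δ = -20.5°, H = 23.40°: sin φ sin δ = -0.3098, cos φ cos δ cos H = 0.4009, so cos θ_z = 0.0911.
θ_z = arccos(0.0911) = 84.77°, so the elevation is 90° − 84.77° = 5.23°.

5.2°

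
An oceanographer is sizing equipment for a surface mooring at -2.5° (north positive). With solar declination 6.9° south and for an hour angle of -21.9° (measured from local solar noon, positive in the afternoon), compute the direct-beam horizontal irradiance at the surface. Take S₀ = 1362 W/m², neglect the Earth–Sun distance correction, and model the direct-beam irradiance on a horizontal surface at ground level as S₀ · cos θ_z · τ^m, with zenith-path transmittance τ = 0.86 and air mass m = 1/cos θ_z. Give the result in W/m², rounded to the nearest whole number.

With φ = -2.5°, δ = -6.9°, H = -21.90°: sin φ sin δ = 0.0052, cos φ cos δ cos H = 0.9202, so cos θ_z = 0.9254.
Air mass m = 1/cos θ_z = 1/0.9254 = 1.081; τ^m = 0.86^1.081 = 0.8496.
Surface direct beam = 1362 × 0.9254 × 0.8496 = 1070.83 W/m².

1071 W/m²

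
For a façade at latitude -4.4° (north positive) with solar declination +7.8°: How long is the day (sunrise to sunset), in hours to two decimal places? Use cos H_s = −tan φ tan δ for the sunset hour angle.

−tan φ tan δ = −(-0.0769)(0.1370) = 0.0105; H_s = arccos(0.0105) = 89.40°.
Day length = 2 H_s / 15° h⁻¹ = 178.80° / 15 = 11.920 h.

11.92 hours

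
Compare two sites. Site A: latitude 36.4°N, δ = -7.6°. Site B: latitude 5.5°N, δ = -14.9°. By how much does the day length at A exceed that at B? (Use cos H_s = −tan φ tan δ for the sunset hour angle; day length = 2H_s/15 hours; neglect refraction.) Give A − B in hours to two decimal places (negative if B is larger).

-0.56 h

A: H_s = arccos(−tan 36.4° · tan -7.6°) = 84.35°, so 2H_s/15 = 11.2467 h.
B: H_s = arccos(−tan 5.5° · tan -14.9°) = 88.53°, so 2H_s/15 = 11.8040 h.
A − B = 11.2467 − 11.8040 = -0.5573 h.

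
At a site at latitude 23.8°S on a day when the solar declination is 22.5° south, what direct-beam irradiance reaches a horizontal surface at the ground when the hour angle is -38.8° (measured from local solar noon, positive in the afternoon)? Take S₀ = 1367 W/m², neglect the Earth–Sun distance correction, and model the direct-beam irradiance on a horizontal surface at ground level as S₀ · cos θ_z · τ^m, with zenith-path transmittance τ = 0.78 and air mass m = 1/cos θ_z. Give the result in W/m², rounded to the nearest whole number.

819 W/m²

With φ = -23.8°, δ = -22.5°, H = -38.80°: sin φ sin δ = 0.1544, cos φ cos δ cos H = 0.6588, so cos θ_z = 0.8132.
Air mass m = 1/cos θ_z = 1/0.8132 = 1.230; τ^m = 0.78^1.230 = 0.7367.
Surface direct beam = 1367 × 0.8132 × 0.7367 = 818.95 W/m².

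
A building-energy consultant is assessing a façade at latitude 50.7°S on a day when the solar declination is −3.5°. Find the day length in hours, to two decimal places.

cos H_s = −tan(-50.7°) · tan(-3.5°) = -0.0747, so H_s = arccos(-0.0747) = 94.28°.
Day length = 2 H_s / 15° h⁻¹ = 188.56° / 15 = 12.571 h.

12.57 hours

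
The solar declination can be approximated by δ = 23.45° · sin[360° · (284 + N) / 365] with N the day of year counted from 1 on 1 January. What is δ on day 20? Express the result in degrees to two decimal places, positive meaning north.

-20.34°

360 × (284 + 20) / 365 = 299.836°; sin(299.836°) = -0.8675.
δ = 23.45 × -0.8675 = -20.343° ≈ -20.34°.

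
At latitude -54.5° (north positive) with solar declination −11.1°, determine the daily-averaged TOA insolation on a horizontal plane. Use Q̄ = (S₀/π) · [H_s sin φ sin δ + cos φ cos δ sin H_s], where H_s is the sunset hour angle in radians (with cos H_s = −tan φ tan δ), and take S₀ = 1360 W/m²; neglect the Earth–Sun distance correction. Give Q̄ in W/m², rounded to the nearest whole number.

363 W/m²

−tan φ tan δ = −(-1.4019)(-0.1962) = -0.2751; H_s = arccos(-0.2751) = 105.97°. In radians, H_s = 1.8495.
H_s sin φ sin δ = 1.8495 × -0.8141 × -0.1925 = 0.2898.
cos φ cos δ sin H_s = 0.5807 × 0.9813 × 0.9614 = 0.5478.
Q̄ = (1360/π) × (0.2898 + 0.5478) = 432.90 × 0.8376 = 362.60 W/m².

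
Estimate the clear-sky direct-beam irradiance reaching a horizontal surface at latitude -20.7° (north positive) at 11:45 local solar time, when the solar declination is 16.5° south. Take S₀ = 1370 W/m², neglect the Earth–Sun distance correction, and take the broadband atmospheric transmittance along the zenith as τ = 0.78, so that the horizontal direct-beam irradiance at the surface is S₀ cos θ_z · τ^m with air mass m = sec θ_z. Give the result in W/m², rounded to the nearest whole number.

1062 W/m²

Hour angle H = 15° × (11.75 − 12) = -3.75°.
cos θ_z = sin(-20.7°) sin(-16.5°) + cos(-20.7°) cos(-16.5°) cos(-3.75°) = 0.1004 + 0.8950 = 0.9954.
Air mass m = 1/cos θ_z = 1/0.9954 = 1.005; τ^m = 0.78^1.005 = 0.7790.
Surface direct beam = 1370 × 0.9954 × 0.7790 = 1062.32 W/m².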